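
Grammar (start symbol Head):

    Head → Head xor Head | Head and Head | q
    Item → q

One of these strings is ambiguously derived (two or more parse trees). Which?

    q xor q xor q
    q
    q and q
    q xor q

q xor q xor q

q xor q xor q: 2 trees
q: 1 tree
q and q: 1 tree
q xor q: 1 tree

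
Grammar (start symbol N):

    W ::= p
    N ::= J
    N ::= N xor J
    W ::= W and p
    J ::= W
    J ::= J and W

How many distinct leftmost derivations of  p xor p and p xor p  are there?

Parse trees for p xor p and p xor p:
  [N [N [N [J [W p]]] xor [J [W [W p] and p]]] xor [J [W p]]]
  [N [N [N [J [W p]]] xor [J [J [W p]] and [W p]]] xor [J [W p]]]

2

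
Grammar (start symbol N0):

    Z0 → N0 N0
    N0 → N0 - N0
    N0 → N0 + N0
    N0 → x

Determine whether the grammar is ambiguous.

Witness: x + x + x

Derivation 1: N0 ⇒ N0 + N0 ⇒ N0 + N0 + N0 ⇒ x + N0 + N0 ⇒ x + x + N0 ⇒ x + x + x
Derivation 2: N0 ⇒ N0 + N0 ⇒ x + N0 ⇒ x + N0 + N0 ⇒ x + x + N0 ⇒ x + x + x

Two distinct leftmost derivations for the same string.

Ambiguous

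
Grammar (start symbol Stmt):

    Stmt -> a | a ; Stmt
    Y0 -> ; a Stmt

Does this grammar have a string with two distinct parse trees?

Only Stmt is reachable from Stmt; ignoring the rest: The reachable grammar is A → atom sep A | atom. Each atom is followed by either the separator (recurse) or end-of-string (stop) — no choice point.

Unambiguous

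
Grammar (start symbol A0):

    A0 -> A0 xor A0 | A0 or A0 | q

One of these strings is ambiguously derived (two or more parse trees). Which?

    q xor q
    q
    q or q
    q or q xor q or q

q xor q: 1 tree
q: 1 tree
q or q: 1 tree
q or q xor q or q: 5 trees

q or q xor q or q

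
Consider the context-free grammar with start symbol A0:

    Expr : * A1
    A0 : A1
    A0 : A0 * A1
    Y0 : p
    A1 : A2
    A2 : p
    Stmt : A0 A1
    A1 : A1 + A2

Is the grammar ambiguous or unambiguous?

Unambiguous

(Y0, Stmt, Expr are unreachable from A0, so their rules don't affect L(A0).) A0 → A0 * A1 | A1  ;  A1 → A1 + A2 | A2  — a left-associative chain with A2 at the bottom. Each string factors uniquely by precedence.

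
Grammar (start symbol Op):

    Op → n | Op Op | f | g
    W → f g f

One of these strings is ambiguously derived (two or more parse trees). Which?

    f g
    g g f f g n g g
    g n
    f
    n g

f g: 1 tree
g g f f g n g g: 429 trees
g n: 1 tree
f: 1 tree
n g: 1 tree

g g f f g n g g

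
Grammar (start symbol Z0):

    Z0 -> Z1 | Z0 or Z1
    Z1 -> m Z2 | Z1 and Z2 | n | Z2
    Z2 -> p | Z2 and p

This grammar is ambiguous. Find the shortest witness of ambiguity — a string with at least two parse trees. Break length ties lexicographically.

length 1: no string has ≥2 trees
length 2: no string has ≥2 trees
length 3: p and p has 2 parse trees

Two derivations of p and p:
  Z0 ⇒ Z1 ⇒ Z1 and Z2 ⇒ Z2 and Z2 ⇒ p and Z2 ⇒ p and p
  Z0 ⇒ Z1 ⇒ Z2 ⇒ Z2 and p ⇒ p and p

p and p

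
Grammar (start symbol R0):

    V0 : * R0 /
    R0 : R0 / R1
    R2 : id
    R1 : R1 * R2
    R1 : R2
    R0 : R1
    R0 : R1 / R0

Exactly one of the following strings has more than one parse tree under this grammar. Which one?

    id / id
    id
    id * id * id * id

id / id: 2 trees
id: 1 tree
id * id * id * id: 1 tree

id / id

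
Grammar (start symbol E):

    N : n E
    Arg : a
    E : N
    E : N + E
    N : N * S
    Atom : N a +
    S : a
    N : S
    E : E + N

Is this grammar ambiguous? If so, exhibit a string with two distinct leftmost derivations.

Ambiguous

Witness: a + a

Derivation 1: E ⇒ N + E ⇒ S + E ⇒ a + E ⇒ a + N ⇒ a + S ⇒ a + a
Derivation 2: E ⇒ E + N ⇒ N + N ⇒ S + N ⇒ a + N ⇒ a + S ⇒ a + a

Two distinct leftmost derivations for the same string.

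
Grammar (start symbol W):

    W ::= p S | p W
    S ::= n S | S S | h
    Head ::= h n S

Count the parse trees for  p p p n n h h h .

9

Parse trees for p p p n n h h h (showing first 6 of 9):
  [W p [W p [W p [S n [S n [S [S h] [S [S h] [S h]]]]]]]]
  [W p [W p [W p [S n [S n [S [S [S h] [S h]] [S h]]]]]]]
  [W p [W p [W p [S n [S [S n [S h]] [S [S h] [S h]]]]]]]
  [W p [W p [W p [S n [S [S n [S [S h] [S h]]] [S h]]]]]]
  [W p [W p [W p [S n [S [S [S n [S h]] [S h]] [S h]]]]]]
  [W p [W p [W p [S [S n [S n [S h]]] [S [S h] [S h]]]]]]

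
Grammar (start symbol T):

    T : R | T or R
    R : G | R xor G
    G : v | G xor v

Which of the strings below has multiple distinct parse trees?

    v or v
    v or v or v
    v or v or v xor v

v or v: 1 tree
v or v or v: 1 tree
v or v or v xor v: 2 trees

v or v or v xor v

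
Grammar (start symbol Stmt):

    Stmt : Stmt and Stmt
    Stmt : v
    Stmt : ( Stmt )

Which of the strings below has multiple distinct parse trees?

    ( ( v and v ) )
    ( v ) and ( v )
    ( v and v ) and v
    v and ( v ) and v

( ( v and v ) ): 1 tree
( v ) and ( v ): 1 tree
( v and v ) and v: 1 tree
v and ( v ) and v: 2 trees

v and ( v ) and v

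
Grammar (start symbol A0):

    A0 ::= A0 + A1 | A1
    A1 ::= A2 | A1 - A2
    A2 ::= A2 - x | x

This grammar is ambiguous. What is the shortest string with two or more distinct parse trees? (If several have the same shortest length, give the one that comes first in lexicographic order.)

length 1: no string has ≥2 trees
length 3: x - x has 2 parse trees

Two derivations of x - x:
  A0 ⇒ A1 ⇒ A2 ⇒ A2 - x ⇒ x - x
  A0 ⇒ A1 ⇒ A1 - A2 ⇒ A2 - A2 ⇒ x - A2 ⇒ x - x

x - x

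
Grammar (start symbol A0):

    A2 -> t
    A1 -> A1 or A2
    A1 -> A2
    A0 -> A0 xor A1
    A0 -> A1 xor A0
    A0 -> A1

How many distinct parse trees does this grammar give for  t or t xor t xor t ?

Parse trees for t or t xor t xor t:
  [A0 [A0 [A0 [A1 [A1 [A2 t]] or [A2 t]]] xor [A1 [A2 t]]] xor [A1 [A2 t]]]
  [A0 [A0 [A1 [A1 [A2 t]] or [A2 t]] xor [A0 [A1 [A2 t]]]] xor [A1 [A2 t]]]
  [A0 [A1 [A1 [A2 t]] or [A2 t]] xor [A0 [A0 [A1 [A2 t]]] xor [A1 [A2 t]]]]
  [A0 [A1 [A1 [A2 t]] or [A2 t]] xor [A0 [A1 [A2 t]] xor [A0 [A1 [A2 t]]]]]

4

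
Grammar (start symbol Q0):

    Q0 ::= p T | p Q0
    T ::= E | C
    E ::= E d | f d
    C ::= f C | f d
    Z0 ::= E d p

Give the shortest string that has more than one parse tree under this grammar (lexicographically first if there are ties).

length 3: p f d has 2 parse trees

Two derivations of p f d:
  Q0 ⇒ p T ⇒ p E ⇒ p f d
  Q0 ⇒ p T ⇒ p C ⇒ p f d

p f d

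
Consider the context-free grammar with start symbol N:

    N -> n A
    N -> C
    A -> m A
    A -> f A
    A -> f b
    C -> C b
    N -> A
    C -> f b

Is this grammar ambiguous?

Witness: f b

Derivation 1: N ⇒ C ⇒ f b
Derivation 2: N ⇒ A ⇒ f b

Two distinct leftmost derivations for the same string.

Ambiguous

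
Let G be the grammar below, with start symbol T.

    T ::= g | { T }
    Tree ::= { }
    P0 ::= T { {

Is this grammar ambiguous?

Only T is reachable from T; ignoring the rest: L(T) is { openⁿ atom closeⁿ : n ≥ 0 }. The bracket depth fixes n, and the derivation is forced at every step.

Unambiguous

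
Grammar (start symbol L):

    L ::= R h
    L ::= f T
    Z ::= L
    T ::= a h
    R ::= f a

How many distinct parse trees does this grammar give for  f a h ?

Parse trees for f a h:
  [L [R f a] h]
  [L f [T a h]]

2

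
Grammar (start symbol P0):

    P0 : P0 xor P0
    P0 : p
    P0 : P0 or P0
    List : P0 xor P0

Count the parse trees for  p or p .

Parse trees for p or p:
  [P0 [P0 p] or [P0 p]]

1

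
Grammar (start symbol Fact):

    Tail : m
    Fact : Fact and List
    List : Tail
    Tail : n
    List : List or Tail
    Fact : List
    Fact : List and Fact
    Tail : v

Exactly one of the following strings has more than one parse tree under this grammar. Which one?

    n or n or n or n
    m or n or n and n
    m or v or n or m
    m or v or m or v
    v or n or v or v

m or n or n and n

n or n or n or n: 1 tree
m or n or n and n: 2 trees
m or v or n or m: 1 tree
m or v or m or v: 1 tree
v or n or v or v: 1 tree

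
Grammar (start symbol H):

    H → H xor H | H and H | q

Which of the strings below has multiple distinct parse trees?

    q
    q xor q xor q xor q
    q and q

q xor q xor q xor q

q: 1 tree
q xor q xor q xor q: 5 trees
q and q: 1 tree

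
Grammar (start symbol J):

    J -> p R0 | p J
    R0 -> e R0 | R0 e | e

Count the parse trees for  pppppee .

2

Parse trees for pppppee:
  [J p [J p [J p [J p [J p [R0 e [R0 e]]]]]]]
  [J p [J p [J p [J p [J p [R0 [R0 e] e]]]]]]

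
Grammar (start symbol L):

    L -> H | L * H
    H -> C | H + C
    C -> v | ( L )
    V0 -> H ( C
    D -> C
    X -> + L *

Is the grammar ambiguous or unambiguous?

Only L, H, C are reachable from L; ignoring the rest: This is a standard precedence ladder (L over H over C), with each level left-recursive on its own operator ('*' at L, '+' at H). That structure is LR(1), hence unambiguous.

Unambiguous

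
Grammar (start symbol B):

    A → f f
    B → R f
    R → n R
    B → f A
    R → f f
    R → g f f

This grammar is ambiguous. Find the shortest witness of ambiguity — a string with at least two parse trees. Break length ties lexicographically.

length 3: f f f has 2 parse trees

Two derivations of f f f:
  B ⇒ R f ⇒ f f f
  B ⇒ f A ⇒ f f f

f f f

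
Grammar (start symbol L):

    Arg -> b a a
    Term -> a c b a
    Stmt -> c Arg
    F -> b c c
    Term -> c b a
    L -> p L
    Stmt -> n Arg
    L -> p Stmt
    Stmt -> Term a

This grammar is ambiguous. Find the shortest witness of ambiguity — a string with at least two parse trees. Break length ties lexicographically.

p c b a a

length 5: p c b a a has 2 parse trees

Two derivations of p c b a a:
  L ⇒ p Stmt ⇒ p c Arg ⇒ p c b a a
  L ⇒ p Stmt ⇒ p Term a ⇒ p c b a a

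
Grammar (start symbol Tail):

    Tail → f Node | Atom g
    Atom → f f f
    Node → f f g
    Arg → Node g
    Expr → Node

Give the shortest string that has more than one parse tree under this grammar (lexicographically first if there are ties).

length 4: f f f g has 2 parse trees

Two derivations of f f f g:
  Tail ⇒ f Node ⇒ f f f g
  Tail ⇒ Atom g ⇒ f f f g

f f f g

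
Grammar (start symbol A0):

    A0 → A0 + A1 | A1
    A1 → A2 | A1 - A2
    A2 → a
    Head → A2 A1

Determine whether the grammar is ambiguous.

(Head is unreachable from A0, so its rules don't affect L(A0).) The grammar is stratified — A0 handles '+' (left-recursive), A1 handles '-', A2 atoms. Each operator has a fixed associativity and precedence level, so every string has one parse.

Unambiguous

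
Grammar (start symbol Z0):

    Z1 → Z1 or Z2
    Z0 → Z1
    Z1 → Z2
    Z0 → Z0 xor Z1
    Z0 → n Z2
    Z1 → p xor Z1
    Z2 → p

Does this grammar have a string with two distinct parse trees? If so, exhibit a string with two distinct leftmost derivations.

Ambiguous

Witness: p xor p

Derivation 1: Z0 ⇒ Z1 ⇒ p xor Z1 ⇒ p xor Z2 ⇒ p xor p
Derivation 2: Z0 ⇒ Z0 xor Z1 ⇒ Z1 xor Z1 ⇒ Z2 xor Z1 ⇒ p xor Z1 ⇒ p xor Z2 ⇒ p xor p

Two distinct leftmost derivations for the same string.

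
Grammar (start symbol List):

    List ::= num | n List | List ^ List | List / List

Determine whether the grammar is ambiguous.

Witness: n num / num

Derivation 1: List ⇒ n List ⇒ n List / List ⇒ n num / List ⇒ n num / num
Derivation 2: List ⇒ List / List ⇒ n List / List ⇒ n num / List ⇒ n num / num

Two distinct leftmost derivations for the same string.

Ambiguous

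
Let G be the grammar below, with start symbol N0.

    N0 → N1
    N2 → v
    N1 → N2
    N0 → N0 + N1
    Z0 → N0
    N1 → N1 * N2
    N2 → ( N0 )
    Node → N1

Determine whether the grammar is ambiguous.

Only N0, N1, N2 are reachable from N0; ignoring the rest: This is a standard precedence ladder (N0 over N1 over N2), with each level left-recursive on its own operator ('+' at N0, '*' at N1). That structure is LR(1), hence unambiguous.

Unambiguous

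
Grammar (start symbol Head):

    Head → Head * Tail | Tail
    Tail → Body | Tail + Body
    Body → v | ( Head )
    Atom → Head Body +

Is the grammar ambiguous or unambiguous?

Unambiguous

(Atom is unreachable from Head, so its rules don't affect L(Head).) The grammar is stratified — Head handles '*' (left-recursive), Tail handles '+', Body atoms. Each operator has a fixed associativity and precedence level, so every string has one parse.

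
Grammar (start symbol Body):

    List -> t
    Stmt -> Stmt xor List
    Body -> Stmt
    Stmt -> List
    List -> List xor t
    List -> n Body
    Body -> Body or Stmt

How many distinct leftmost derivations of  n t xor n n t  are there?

Parse trees for n t xor n n t:
  [Body [Stmt [Stmt [List n [Body [Stmt [List t]]]]] xor [List n [Body [Stmt [List n [Body [Stmt [List t]]]]]]]]]
  [Body [Stmt [List n [Body [Stmt [Stmt [List t]] xor [List n [Body [Stmt [List n [Body [Stmt [List t]]]]]]]]]]]]

2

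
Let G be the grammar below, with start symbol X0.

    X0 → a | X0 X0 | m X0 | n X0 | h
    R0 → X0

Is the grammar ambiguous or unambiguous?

Ambiguous

Witness: a a a

Derivation 1: X0 ⇒ X0 X0 ⇒ a X0 ⇒ a X0 X0 ⇒ a a X0 ⇒ a a a
Derivation 2: X0 ⇒ X0 X0 ⇒ X0 X0 X0 ⇒ a X0 X0 ⇒ a a X0 ⇒ a a a

Two distinct leftmost derivations for the same string.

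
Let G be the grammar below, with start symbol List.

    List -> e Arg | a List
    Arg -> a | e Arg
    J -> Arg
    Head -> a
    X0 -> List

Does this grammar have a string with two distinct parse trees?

Unambiguous

(J, Head, X0 are unreachable from List, so their rules don't affect L(List).) Each reachable nonterminal has at most one production per leading terminal, and all productions are right-linear; the derivation is determined token-by-token.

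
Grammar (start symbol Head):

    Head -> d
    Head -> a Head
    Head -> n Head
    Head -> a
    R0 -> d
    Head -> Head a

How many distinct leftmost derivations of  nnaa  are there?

Parse trees for nnaa:
  [Head n [Head n [Head a [Head a]]]]
  [Head n [Head n [Head [Head a] a]]]
  [Head n [Head [Head n [Head a]] a]]
  [Head [Head n [Head n [Head a]]] a]

4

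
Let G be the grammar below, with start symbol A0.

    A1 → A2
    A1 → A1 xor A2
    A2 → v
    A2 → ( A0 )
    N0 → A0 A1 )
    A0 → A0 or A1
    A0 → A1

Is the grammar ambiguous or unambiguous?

Unambiguous

Only A0, A1, A2 are reachable from A0; ignoring the rest: This is a standard precedence ladder (A0 over A1 over A2), with each level left-recursive on its own operator ('or' at A0, 'xor' at A1). That structure is LR(1), hence unambiguous.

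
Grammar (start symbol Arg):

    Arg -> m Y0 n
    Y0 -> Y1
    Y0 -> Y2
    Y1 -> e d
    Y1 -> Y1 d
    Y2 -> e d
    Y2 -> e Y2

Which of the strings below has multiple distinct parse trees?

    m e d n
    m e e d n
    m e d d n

m e d n

m e d n: 2 trees
m e e d n: 1 tree
m e d d n: 1 tree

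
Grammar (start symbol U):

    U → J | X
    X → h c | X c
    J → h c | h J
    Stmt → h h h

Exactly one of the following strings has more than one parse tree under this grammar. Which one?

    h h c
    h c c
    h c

h c

h h c: 1 tree
h c c: 1 tree
h c: 2 trees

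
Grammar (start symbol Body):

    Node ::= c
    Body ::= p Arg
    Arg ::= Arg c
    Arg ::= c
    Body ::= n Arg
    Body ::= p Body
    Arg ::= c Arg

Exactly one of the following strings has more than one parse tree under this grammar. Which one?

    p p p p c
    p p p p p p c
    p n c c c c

p p p p c: 1 tree
p p p p p p c: 1 tree
p n c c c c: 8 trees

p n c c c c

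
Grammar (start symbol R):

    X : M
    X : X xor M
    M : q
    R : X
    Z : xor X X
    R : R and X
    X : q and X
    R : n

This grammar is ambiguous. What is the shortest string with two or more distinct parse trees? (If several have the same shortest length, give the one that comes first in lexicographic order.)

length 1: no string has ≥2 trees
length 3: q and q has 2 parse trees

Two derivations of q and q:
  R ⇒ X ⇒ q and X ⇒ q and M ⇒ q and q
  R ⇒ R and X ⇒ X and X ⇒ M and X ⇒ q and X ⇒ q and M ⇒ q and q

q and q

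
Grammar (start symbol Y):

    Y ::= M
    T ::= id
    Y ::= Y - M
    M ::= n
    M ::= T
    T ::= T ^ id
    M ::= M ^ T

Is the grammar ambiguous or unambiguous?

Ambiguous

Witness: id ^ id

Derivation 1: Y ⇒ M ⇒ T ⇒ T ^ id ⇒ id ^ id
Derivation 2: Y ⇒ M ⇒ M ^ T ⇒ T ^ T ⇒ id ^ T ⇒ id ^ id

Two distinct leftmost derivations for the same string.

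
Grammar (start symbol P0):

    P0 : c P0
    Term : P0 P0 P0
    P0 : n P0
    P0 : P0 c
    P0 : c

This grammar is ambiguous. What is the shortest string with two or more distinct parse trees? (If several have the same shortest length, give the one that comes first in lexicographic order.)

length 1: no string has ≥2 trees
length 2: c c has 2 parse trees

Two derivations of c c:
  P0 ⇒ c P0 ⇒ c c
  P0 ⇒ P0 c ⇒ c c

c c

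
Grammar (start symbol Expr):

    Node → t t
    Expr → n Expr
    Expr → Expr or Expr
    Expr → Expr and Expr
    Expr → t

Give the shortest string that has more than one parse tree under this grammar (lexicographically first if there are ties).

length 1: no string has ≥2 trees
length 2: no string has ≥2 trees
length 3: no string has ≥2 trees
length 4: n t and t has 2 parse trees

Two derivations of n t and t:
  Expr ⇒ n Expr ⇒ n Expr and Expr ⇒ n t and Expr ⇒ n t and t
  Expr ⇒ Expr and Expr ⇒ n Expr and Expr ⇒ n t and Expr ⇒ n t and t

n t and t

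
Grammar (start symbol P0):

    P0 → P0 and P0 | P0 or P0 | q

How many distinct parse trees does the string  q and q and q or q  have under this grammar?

5

Parse trees for q and q and q or q:
  [P0 [P0 q] and [P0 [P0 q] and [P0 [P0 q] or [P0 q]]]]
  [P0 [P0 q] and [P0 [P0 [P0 q] and [P0 q]] or [P0 q]]]
  [P0 [P0 [P0 q] and [P0 q]] and [P0 [P0 q] or [P0 q]]]
  [P0 [P0 [P0 q] and [P0 [P0 q] and [P0 q]]] or [P0 q]]
  [P0 [P0 [P0 [P0 q] and [P0 q]] and [P0 q]] or [P0 q]]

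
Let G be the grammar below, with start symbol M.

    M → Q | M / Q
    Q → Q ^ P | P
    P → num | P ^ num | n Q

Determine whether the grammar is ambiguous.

Witness: num ^ num

Derivation 1: M ⇒ Q ⇒ Q ^ P ⇒ P ^ P ⇒ num ^ P ⇒ num ^ num
Derivation 2: M ⇒ Q ⇒ P ⇒ P ^ num ⇒ num ^ num

Two distinct leftmost derivations for the same string.

Ambiguous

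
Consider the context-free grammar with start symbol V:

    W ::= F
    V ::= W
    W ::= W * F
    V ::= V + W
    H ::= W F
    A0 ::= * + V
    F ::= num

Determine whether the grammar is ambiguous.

(H, A0 are unreachable from V, so their rules don't affect L(V).) This is a standard precedence ladder (V over W over F), with each level left-recursive on its own operator ('+' at V, '*' at W). That structure is LR(1), hence unambiguous.

Unambiguous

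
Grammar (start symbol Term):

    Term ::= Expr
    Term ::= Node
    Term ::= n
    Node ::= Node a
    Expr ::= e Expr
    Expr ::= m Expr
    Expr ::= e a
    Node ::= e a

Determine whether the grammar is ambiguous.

Ambiguous

Witness: e a

Derivation 1: Term ⇒ Expr ⇒ e a
Derivation 2: Term ⇒ Node ⇒ e a

Two distinct leftmost derivations for the same string.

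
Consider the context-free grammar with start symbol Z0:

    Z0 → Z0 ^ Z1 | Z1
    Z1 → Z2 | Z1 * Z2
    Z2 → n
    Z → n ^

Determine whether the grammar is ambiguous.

(Z is unreachable from Z0, so its rules don't affect L(Z0).) This is a standard precedence ladder (Z0 over Z1 over Z2), with each level left-recursive on its own operator ('^' at Z0, '*' at Z1). That structure is LR(1), hence unambiguous.

Unambiguous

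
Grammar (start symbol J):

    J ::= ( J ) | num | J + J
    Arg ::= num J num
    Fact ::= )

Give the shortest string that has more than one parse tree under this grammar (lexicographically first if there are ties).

length 1: no string has ≥2 trees
length 3: no string has ≥2 trees
length 5: num + num + num has 2 parse trees

Two derivations of num + num + num:
  J ⇒ J + J ⇒ num + J ⇒ num + J + J ⇒ num + num + J ⇒ num + num + num
  J ⇒ J + J ⇒ J + J + J ⇒ num + J + J ⇒ num + num + J ⇒ num + num + num

num + num + num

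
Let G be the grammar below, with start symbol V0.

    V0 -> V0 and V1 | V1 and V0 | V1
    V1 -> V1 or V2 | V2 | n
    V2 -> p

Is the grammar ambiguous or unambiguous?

Ambiguous

Witness: n and n

Derivation 1: V0 ⇒ V0 and V1 ⇒ V1 and V1 ⇒ n and V1 ⇒ n and n
Derivation 2: V0 ⇒ V1 and V0 ⇒ n and V0 ⇒ n and V1 ⇒ n and n

Two distinct leftmost derivations for the same string.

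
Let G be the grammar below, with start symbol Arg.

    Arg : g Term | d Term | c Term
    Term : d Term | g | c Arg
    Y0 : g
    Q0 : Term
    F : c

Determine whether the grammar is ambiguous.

Unambiguous

Only Arg, Term are reachable from Arg; ignoring the rest: Restricted to the reachable nonterminals, every rule has the form A → t or A → t B, and no two rules for the same A share a first terminal. The grammar encodes a DFA — one run per string.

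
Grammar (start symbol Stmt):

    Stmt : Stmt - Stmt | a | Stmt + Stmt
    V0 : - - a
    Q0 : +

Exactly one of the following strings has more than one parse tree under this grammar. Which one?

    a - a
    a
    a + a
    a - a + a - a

a - a: 1 tree
a: 1 tree
a + a: 1 tree
a - a + a - a: 5 trees

a - a + a - a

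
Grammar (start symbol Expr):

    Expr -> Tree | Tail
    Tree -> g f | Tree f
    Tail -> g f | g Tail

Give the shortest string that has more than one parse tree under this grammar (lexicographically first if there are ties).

g f

length 2: g f has 2 parse trees

Two derivations of g f:
  Expr ⇒ Tree ⇒ g f
  Expr ⇒ Tail ⇒ g f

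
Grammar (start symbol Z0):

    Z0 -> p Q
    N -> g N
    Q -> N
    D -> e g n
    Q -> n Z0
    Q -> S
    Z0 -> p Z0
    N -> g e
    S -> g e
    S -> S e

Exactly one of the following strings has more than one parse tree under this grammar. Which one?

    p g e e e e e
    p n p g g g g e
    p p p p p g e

p g e e e e e: 1 tree
p n p g g g g e: 1 tree
p p p p p g e: 2 trees

p p p p p g e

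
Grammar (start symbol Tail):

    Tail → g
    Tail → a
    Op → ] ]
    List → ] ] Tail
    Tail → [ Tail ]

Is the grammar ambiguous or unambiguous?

Unambiguous

(Op, List are unreachable from Tail, so their rules don't affect L(Tail).) Each string is a nest of matched brackets around a single atom. An opening bracket forces the recursive rule; an atom forces the base rule.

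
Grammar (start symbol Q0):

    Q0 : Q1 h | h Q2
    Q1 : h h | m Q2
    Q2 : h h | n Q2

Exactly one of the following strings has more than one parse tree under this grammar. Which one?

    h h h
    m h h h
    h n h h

h h h: 2 trees
m h h h: 1 tree
h n h h: 1 tree

h h h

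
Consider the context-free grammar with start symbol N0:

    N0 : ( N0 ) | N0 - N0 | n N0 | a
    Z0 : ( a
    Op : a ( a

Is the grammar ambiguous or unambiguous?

Ambiguous

Witness: n a - a

Derivation 1: N0 ⇒ N0 - N0 ⇒ n N0 - N0 ⇒ n a - N0 ⇒ n a - a
Derivation 2: N0 ⇒ n N0 ⇒ n N0 - N0 ⇒ n a - N0 ⇒ n a - a

Two distinct leftmost derivations for the same string.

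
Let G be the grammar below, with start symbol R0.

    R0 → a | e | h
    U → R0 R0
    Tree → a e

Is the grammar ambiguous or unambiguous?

(U, Tree are unreachable from R0, so their rules don't affect L(R0).) Each reachable nonterminal has at most one production per leading terminal, and all productions are right-linear; the derivation is determined token-by-token.

Unambiguous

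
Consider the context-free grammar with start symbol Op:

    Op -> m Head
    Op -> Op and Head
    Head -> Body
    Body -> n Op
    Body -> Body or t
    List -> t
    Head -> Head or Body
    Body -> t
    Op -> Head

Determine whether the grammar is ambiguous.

Ambiguous

Witness: t or t

Derivation 1: Op ⇒ Head ⇒ Body ⇒ Body or t ⇒ t or t
Derivation 2: Op ⇒ Head ⇒ Head or Body ⇒ Body or Body ⇒ t or Body ⇒ t or t

Two distinct leftmost derivations for the same string.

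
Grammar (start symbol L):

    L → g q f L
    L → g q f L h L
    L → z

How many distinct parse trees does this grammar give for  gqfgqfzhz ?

Parse trees for gqfgqfzhz:
  [L g q f [L g q f [L z] h [L z]]]
  [L g q f [L g q f [L z]] h [L z]]

2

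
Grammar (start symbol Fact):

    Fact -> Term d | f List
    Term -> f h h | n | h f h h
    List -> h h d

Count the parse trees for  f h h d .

Parse trees for f h h d:
  [Fact [Term f h h] d]
  [Fact f [List h h d]]

2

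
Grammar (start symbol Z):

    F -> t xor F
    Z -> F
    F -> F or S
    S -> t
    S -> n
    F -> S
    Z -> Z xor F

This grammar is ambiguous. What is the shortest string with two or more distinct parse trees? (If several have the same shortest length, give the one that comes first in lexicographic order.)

length 1: no string has ≥2 trees
length 3: t xor n has 2 parse trees

Two derivations of t xor n:
  Z ⇒ F ⇒ t xor F ⇒ t xor S ⇒ t xor n
  Z ⇒ Z xor F ⇒ F xor F ⇒ S xor F ⇒ t xor F ⇒ t xor S ⇒ t xor n

t xor n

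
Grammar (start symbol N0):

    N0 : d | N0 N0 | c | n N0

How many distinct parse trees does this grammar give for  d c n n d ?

2

Parse trees for d c n n d:
  [N0 [N0 d] [N0 [N0 c] [N0 n [N0 n [N0 d]]]]]
  [N0 [N0 [N0 d] [N0 c]] [N0 n [N0 n [N0 d]]]]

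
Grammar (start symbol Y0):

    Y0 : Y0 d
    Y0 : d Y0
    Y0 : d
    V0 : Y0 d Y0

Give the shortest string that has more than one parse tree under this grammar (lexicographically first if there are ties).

d d

length 1: no string has ≥2 trees
length 2: d d has 2 parse trees

Two derivations of d d:
  Y0 ⇒ Y0 d ⇒ d d
  Y0 ⇒ d Y0 ⇒ d d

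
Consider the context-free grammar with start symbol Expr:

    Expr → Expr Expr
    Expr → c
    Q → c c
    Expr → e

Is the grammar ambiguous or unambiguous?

Witness: c c c

Derivation 1: Expr ⇒ Expr Expr ⇒ Expr Expr Expr ⇒ c Expr Expr ⇒ c c Expr ⇒ c c c
Derivation 2: Expr ⇒ Expr Expr ⇒ c Expr ⇒ c Expr Expr ⇒ c c Expr ⇒ c c c

Two distinct leftmost derivations for the same string.

Ambiguous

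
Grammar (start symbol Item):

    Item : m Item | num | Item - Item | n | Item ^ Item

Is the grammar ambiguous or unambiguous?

Ambiguous

Witness: m n - n

Derivation 1: Item ⇒ m Item ⇒ m Item - Item ⇒ m n - Item ⇒ m n - n
Derivation 2: Item ⇒ Item - Item ⇒ m Item - Item ⇒ m n - Item ⇒ m n - n

Two distinct leftmost derivations for the same string.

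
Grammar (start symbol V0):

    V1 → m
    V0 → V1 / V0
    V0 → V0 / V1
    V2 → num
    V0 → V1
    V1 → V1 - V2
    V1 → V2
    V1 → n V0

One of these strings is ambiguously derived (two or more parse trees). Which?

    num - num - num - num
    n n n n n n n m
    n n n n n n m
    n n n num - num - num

n n n num - num - num

num - num - num - num: 1 tree
n n n n n n n m: 1 tree
n n n n n n m: 1 tree
n n n num - num - num: 10 trees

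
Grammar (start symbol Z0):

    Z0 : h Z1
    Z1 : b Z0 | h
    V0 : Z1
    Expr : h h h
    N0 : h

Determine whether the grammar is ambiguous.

Unambiguous

Only Z0, Z1 are reachable from Z0; ignoring the rest: Restricted to the reachable nonterminals, every rule has the form A → t or A → t B, and no two rules for the same A share a first terminal. The grammar encodes a DFA — one run per string.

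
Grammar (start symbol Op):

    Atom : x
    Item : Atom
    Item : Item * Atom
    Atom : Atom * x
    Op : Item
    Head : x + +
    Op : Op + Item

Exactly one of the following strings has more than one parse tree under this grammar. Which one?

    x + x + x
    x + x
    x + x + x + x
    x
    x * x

x * x

x + x + x: 1 tree
x + x: 1 tree
x + x + x + x: 1 tree
x: 1 tree
x * x: 2 trees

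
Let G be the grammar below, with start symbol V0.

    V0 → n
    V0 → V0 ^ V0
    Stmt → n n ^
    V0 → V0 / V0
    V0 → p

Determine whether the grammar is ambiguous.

Witness: n / n / n

Derivation 1: V0 ⇒ V0 / V0 ⇒ n / V0 ⇒ n / V0 / V0 ⇒ n / n / V0 ⇒ n / n / n
Derivation 2: V0 ⇒ V0 / V0 ⇒ V0 / V0 / V0 ⇒ n / V0 / V0 ⇒ n / n / V0 ⇒ n / n / n

Two distinct leftmost derivations for the same string.

Ambiguous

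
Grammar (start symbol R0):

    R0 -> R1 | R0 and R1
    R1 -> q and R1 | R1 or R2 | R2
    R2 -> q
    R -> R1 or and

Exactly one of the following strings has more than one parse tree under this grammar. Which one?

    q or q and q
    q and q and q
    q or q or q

q or q and q: 1 tree
q and q and q: 4 trees
q or q or q: 1 tree

q and q and q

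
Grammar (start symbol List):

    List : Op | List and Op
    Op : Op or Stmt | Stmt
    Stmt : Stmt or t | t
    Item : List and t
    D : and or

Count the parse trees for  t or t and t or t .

4

Parse trees for t or t and t or t:
  [List [List [Op [Op [Stmt t]] or [Stmt t]]] and [Op [Op [Stmt t]] or [Stmt t]]]
  [List [List [Op [Op [Stmt t]] or [Stmt t]]] and [Op [Stmt [Stmt t] or t]]]
  [List [List [Op [Stmt [Stmt t] or t]]] and [Op [Op [Stmt t]] or [Stmt t]]]
  [List [List [Op [Stmt [Stmt t] or t]]] and [Op [Stmt [Stmt t] or t]]]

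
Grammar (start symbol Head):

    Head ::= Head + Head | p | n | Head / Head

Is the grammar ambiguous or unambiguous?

Witness: n + n + n

Derivation 1: Head ⇒ Head + Head ⇒ Head + Head + Head ⇒ n + Head + Head ⇒ n + n + Head ⇒ n + n + n
Derivation 2: Head ⇒ Head + Head ⇒ n + Head ⇒ n + Head + Head ⇒ n + n + Head ⇒ n + n + n

Two distinct leftmost derivations for the same string.

Ambiguous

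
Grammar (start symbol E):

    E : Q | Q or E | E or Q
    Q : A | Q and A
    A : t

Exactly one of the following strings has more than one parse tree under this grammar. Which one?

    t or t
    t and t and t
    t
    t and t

t or t

t or t: 2 trees
t and t and t: 1 tree
t: 1 tree
t and t: 1 tree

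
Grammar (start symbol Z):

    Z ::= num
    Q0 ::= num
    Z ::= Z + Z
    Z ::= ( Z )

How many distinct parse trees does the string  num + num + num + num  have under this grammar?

5

Parse trees for num + num + num + num:
  [Z [Z num] + [Z [Z num] + [Z [Z num] + [Z num]]]]
  [Z [Z num] + [Z [Z [Z num] + [Z num]] + [Z num]]]
  [Z [Z [Z num] + [Z num]] + [Z [Z num] + [Z num]]]
  [Z [Z [Z num] + [Z [Z num] + [Z num]]] + [Z num]]
  [Z [Z [Z [Z num] + [Z num]] + [Z num]] + [Z num]]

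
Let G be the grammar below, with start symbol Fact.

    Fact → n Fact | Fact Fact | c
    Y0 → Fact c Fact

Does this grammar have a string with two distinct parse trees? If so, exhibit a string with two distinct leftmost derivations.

Witness: c c c

Derivation 1: Fact ⇒ Fact Fact ⇒ Fact Fact Fact ⇒ c Fact Fact ⇒ c c Fact ⇒ c c c
Derivation 2: Fact ⇒ Fact Fact ⇒ c Fact ⇒ c Fact Fact ⇒ c c Fact ⇒ c c c

Two distinct leftmost derivations for the same string.

Ambiguous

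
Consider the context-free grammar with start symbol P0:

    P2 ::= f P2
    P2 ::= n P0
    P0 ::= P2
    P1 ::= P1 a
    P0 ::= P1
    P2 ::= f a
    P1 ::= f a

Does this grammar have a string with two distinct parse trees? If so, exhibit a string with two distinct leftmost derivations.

Ambiguous

Witness: f a

Derivation 1: P0 ⇒ P2 ⇒ f a
Derivation 2: P0 ⇒ P1 ⇒ f a

Two distinct leftmost derivations for the same string.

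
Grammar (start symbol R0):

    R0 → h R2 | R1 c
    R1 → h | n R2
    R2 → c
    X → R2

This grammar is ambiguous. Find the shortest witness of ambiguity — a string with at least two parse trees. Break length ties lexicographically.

h c

length 2: h c has 2 parse trees

Two derivations of h c:
  R0 ⇒ h R2 ⇒ h c
  R0 ⇒ R1 c ⇒ h c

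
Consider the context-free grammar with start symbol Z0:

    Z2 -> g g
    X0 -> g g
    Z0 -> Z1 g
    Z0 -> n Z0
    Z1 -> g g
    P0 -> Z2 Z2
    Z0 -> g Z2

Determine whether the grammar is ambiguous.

Ambiguous

Witness: g g g

Derivation 1: Z0 ⇒ Z1 g ⇒ g g g
Derivation 2: Z0 ⇒ g Z2 ⇒ g g g

Two distinct leftmost derivations for the same string.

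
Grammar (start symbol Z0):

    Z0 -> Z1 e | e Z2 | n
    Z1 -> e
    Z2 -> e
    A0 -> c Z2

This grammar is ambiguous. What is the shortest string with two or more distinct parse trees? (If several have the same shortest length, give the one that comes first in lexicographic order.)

length 1: no string has ≥2 trees
length 2: e e has 2 parse trees

Two derivations of e e:
  Z0 ⇒ Z1 e ⇒ e e
  Z0 ⇒ e Z2 ⇒ e e

e e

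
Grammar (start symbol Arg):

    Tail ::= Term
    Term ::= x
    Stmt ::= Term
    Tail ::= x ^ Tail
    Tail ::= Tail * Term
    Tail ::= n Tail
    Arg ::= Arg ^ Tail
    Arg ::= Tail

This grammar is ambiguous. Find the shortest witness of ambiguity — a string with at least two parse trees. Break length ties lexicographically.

length 1: no string has ≥2 trees
length 2: no string has ≥2 trees
length 3: x ^ x has 2 parse trees

Two derivations of x ^ x:
  Arg ⇒ Arg ^ Tail ⇒ Tail ^ Tail ⇒ Term ^ Tail ⇒ x ^ Tail ⇒ x ^ Term ⇒ x ^ x
  Arg ⇒ Tail ⇒ x ^ Tail ⇒ x ^ Term ⇒ x ^ x

x ^ x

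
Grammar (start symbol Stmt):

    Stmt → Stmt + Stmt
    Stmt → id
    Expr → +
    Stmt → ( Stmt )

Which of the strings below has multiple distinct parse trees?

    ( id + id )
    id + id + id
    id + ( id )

( id + id ): 1 tree
id + id + id: 2 trees
id + ( id ): 1 tree

id + id + id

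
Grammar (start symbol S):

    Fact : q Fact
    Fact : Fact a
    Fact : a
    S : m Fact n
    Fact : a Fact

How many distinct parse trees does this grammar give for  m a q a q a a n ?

Parse trees for m a q a q a a n:
  [S m [Fact [Fact a [Fact q [Fact a [Fact q [Fact a]]]]] a] n]
  [S m [Fact a [Fact q [Fact [Fact a [Fact q [Fact a]]] a]]] n]
  [S m [Fact a [Fact q [Fact a [Fact q [Fact [Fact a] a]]]]] n]
  [S m [Fact a [Fact q [Fact a [Fact q [Fact a [Fact a]]]]]] n]
  [S m [Fact a [Fact q [Fact a [Fact [Fact q [Fact a]] a]]]] n]
  [S m [Fact a [Fact [Fact q [Fact a [Fact q [Fact a]]]] a]] n]

6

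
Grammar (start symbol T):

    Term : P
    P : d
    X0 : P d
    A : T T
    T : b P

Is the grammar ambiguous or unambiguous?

(X0, Term, A are unreachable from T, so their rules don't affect L(T).) The reachable rules are right-linear with at most one rule per (nonterminal, next-terminal) pair. Each input token forces the next rule, so parsing is deterministic.

Unambiguous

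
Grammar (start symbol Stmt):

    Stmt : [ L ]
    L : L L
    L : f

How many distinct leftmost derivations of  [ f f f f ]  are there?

Parse trees for [ f f f f ]:
  [Stmt [ [L [L f] [L [L f] [L [L f] [L f]]]] ]]
  [Stmt [ [L [L f] [L [L [L f] [L f]] [L f]]] ]]
  [Stmt [ [L [L [L f] [L f]] [L [L f] [L f]]] ]]
  [Stmt [ [L [L [L f] [L [L f] [L f]]] [L f]] ]]
  [Stmt [ [L [L [L [L f] [L f]] [L f]] [L f]] ]]

5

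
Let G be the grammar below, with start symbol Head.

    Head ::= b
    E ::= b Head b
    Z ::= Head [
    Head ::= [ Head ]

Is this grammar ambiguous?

Unambiguous

Only Head is reachable from Head; ignoring the rest: L(Head) is { openⁿ atom closeⁿ : n ≥ 0 }. The bracket depth fixes n, and the derivation is forced at every step.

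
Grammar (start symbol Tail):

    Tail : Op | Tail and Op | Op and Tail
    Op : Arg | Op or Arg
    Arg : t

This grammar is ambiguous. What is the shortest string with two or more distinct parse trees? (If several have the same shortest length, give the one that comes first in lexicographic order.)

t and t

length 1: no string has ≥2 trees
length 3: t and t has 2 parse trees

Two derivations of t and t:
  Tail ⇒ Tail and Op ⇒ Op and Op ⇒ Arg and Op ⇒ t and Op ⇒ t and Arg ⇒ t and t
  Tail ⇒ Op and Tail ⇒ Arg and Tail ⇒ t and Tail ⇒ t and Op ⇒ t and Arg ⇒ t and t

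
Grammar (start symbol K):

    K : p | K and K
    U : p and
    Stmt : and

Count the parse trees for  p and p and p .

2

Parse trees for p and p and p:
  [K [K p] and [K [K p] and [K p]]]
  [K [K [K p] and [K p]] and [K p]]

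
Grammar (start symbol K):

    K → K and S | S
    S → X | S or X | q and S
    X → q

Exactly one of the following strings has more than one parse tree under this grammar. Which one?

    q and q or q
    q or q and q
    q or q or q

q and q or q: 3 trees
q or q and q: 1 tree
q or q or q: 1 tree

q and q or q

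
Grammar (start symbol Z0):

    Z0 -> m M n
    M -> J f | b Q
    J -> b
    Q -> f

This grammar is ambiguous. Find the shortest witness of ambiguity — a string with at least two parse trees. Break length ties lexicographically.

length 4: m b f n has 2 parse trees

Two derivations of m b f n:
  Z0 ⇒ m M n ⇒ m J f n ⇒ m b f n
  Z0 ⇒ m M n ⇒ m b Q n ⇒ m b f n

m b f n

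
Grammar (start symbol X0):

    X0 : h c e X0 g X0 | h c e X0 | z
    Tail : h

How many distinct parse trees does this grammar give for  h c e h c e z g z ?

2

Parse trees for h c e h c e z g z:
  [X0 h c e [X0 h c e [X0 z]] g [X0 z]]
  [X0 h c e [X0 h c e [X0 z] g [X0 z]]]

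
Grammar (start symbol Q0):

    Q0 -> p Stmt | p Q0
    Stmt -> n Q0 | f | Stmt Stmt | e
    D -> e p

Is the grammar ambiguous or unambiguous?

Ambiguous

Witness: p e e e

Derivation 1: Q0 ⇒ p Stmt ⇒ p Stmt Stmt ⇒ p Stmt Stmt Stmt ⇒ p e Stmt Stmt ⇒ p e e Stmt ⇒ p e e e
Derivation 2: Q0 ⇒ p Stmt ⇒ p Stmt Stmt ⇒ p e Stmt ⇒ p e Stmt Stmt ⇒ p e e Stmt ⇒ p e e e

Two distinct leftmost derivations for the same string.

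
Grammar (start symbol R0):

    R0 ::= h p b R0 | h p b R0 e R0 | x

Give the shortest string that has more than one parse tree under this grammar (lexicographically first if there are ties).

length 1: no string has ≥2 trees
length 4: no string has ≥2 trees
length 6: no string has ≥2 trees
length 7: no string has ≥2 trees
length 9: h p b h p b x e x has 2 parse trees

Two derivations of h p b h p b x e x:
  R0 ⇒ h p b R0 ⇒ h p b h p b R0 e R0 ⇒ h p b h p b x e R0 ⇒ h p b h p b x e x
  R0 ⇒ h p b R0 e R0 ⇒ h p b h p b R0 e R0 ⇒ h p b h p b x e R0 ⇒ h p b h p b x e x

h p b h p b x e x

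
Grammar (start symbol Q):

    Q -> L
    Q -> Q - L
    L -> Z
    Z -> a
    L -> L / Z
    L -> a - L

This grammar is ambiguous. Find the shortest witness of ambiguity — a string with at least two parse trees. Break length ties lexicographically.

length 1: no string has ≥2 trees
length 3: a - a has 2 parse trees

Two derivations of a - a:
  Q ⇒ L ⇒ a - L ⇒ a - Z ⇒ a - a
  Q ⇒ Q - L ⇒ L - L ⇒ Z - L ⇒ a - L ⇒ a - Z ⇒ a - a

a - a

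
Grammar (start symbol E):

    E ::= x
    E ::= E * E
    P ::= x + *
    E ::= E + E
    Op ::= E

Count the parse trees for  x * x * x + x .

Parse trees for x * x * x + x:
  [E [E x] * [E [E x] * [E [E x] + [E x]]]]
  [E [E x] * [E [E [E x] * [E x]] + [E x]]]
  [E [E [E x] * [E x]] * [E [E x] + [E x]]]
  [E [E [E x] * [E [E x] * [E x]]] + [E x]]
  [E [E [E [E x] * [E x]] * [E x]] + [E x]]

5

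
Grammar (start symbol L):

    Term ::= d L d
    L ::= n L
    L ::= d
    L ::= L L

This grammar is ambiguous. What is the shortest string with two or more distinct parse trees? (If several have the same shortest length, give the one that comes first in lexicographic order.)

d d d

length 1: no string has ≥2 trees
length 2: no string has ≥2 trees
length 3: d d d has 2 parse trees

Two derivations of d d d:
  L ⇒ L L ⇒ d L ⇒ d L L ⇒ d d L ⇒ d d d
  L ⇒ L L ⇒ L L L ⇒ d L L ⇒ d d L ⇒ d d d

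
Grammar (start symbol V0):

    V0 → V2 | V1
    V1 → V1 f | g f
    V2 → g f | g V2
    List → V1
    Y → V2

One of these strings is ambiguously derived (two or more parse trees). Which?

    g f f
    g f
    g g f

g f f: 1 tree
g f: 2 trees
g g f: 1 tree

g f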